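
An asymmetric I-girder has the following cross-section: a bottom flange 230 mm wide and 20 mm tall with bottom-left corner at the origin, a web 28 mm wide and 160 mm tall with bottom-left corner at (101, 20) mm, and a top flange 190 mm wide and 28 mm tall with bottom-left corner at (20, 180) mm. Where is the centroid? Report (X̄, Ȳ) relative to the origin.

Part | A | x̄ᵢ | ȳᵢ | A·x̄ᵢ | A·ȳᵢ
bottom flange | 4600.00 | 115.00 | 10.00 | 529000.00 | 46000.00
web | 4480.00 | 115.00 | 100.00 | 515200.00 | 448000.00
top flange | 5320.00 | 115.00 | 194.00 | 611800.00 | 1032080.00
Σ | 14400.00 |  |  | 1656000.00 | 1526080.00
X̄ = 1656000.00 / 14400.00 = 115.00 mm
Ȳ = 1526080.00 / 14400.00 = 105.98 mm

X̄ = 115.00 mm, Ȳ = 105.98 mm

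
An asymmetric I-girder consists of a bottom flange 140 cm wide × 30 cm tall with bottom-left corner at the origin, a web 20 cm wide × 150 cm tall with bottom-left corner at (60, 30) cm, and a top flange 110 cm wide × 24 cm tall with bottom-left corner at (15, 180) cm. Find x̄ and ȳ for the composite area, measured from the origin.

x̄ = 70.00 cm, ȳ = 89.93 cm

bottom flange: A = 140 × 30 = 4200.00, centroid at (70.00, 15.00).
web: A = 20 × 150 = 3000.00, centroid at (70.00, 105.00).
top flange: A = 110 × 24 = 2640.00, centroid at (70.00, 192.00).
ΣA = 9840.00 cm²
ΣAx̄ = (4200.00)(70.00) + (3000.00)(70.00) + (2640.00)(70.00) = 688800.00 cm³
ΣAȳ = (4200.00)(15.00) + (3000.00)(105.00) + (2640.00)(192.00) = 884880.00 cm³
x̄ = 688800.00 / 9840.00 = 70.00 cm
ȳ = 884880.00 / 9840.00 = 89.93 cm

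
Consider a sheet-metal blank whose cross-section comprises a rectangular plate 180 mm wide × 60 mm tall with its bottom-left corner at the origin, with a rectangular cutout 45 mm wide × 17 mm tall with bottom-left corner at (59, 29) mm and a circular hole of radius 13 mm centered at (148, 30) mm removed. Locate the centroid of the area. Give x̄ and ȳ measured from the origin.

plate: A = 180 × 60 = 10800.00, centroid at (90.00, 30.00).
hole 1: A = −(45 × 17) = -765.00, centroid at (81.50, 37.50).
hole 2: A = −π·13² = -530.93, centroid at (148.00, 30.00).
ΣA = 9504.07 mm²
ΣAx̄ = (10800.00)(90.00) + (-765.00)(81.50) + (-530.93)(148.00) = 831074.98 mm³
ΣAȳ = (10800.00)(30.00) + (-765.00)(37.50) + (-530.93)(30.00) = 279384.63 mm³
x̄ = 831074.98 / 9504.07 = 87.44 mm
ȳ = 279384.63 / 9504.07 = 29.40 mm

x̄ = 87.44 mm, ȳ = 29.40 mm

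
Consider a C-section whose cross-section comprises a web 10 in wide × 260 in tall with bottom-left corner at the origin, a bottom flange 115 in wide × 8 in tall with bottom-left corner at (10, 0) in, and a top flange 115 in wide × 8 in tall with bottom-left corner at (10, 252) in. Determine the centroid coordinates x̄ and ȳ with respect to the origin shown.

x̄ = 30.90 in, ȳ = 130.00 in

web: A = 10 × 260 = 2600.00, centroid at (5.00, 130.00).
bottom flange: A = 115 × 8 = 920.00, centroid at (67.50, 4.00).
top flange: A = 115 × 8 = 920.00, centroid at (67.50, 256.00).
ΣA = 4440.00 in²
ΣAx̄ = (2600.00)(5.00) + (920.00)(67.50) + (920.00)(67.50) = 137200.00 in³
ΣAȳ = (2600.00)(130.00) + (920.00)(4.00) + (920.00)(256.00) = 577200.00 in³
x̄ = 137200.00 / 4440.00 = 30.90 in
ȳ = 577200.00 / 4440.00 = 130.00 in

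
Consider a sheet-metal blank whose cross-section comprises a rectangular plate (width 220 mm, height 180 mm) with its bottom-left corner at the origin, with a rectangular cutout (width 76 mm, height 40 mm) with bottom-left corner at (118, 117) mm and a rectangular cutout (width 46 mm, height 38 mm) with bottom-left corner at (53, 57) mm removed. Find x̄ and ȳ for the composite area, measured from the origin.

plate: A = 220 × 180 = 39600.00, centroid at (110.00, 90.00).
hole 1: A = −(76 × 40) = -3040.00, centroid at (156.00, 137.00).
hole 2: A = −(46 × 38) = -1748.00, centroid at (76.00, 76.00).
ΣA = 34812.00 mm², ΣAx̄ = 3748912.00 mm³, ΣAȳ = 3014672.00 mm³.
x̄ = 3748912.00/34812.00 = 107.69 mm; ȳ = 3014672.00/34812.00 = 86.60 mm.

x̄ = 107.69 mm, ȳ = 86.60 mm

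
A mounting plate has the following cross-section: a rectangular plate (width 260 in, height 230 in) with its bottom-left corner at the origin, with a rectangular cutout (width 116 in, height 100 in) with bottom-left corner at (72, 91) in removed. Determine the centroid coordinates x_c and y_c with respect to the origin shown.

Part | A | x̄ᵢ | ȳᵢ | A·x̄ᵢ | A·ȳᵢ
plate | 59800.00 | 130.00 | 115.00 | 7774000.00 | 6877000.00
hole | -11600.00 | 130.00 | 141.00 | -1508000.00 | -1635600.00
Σ | 48200.00 |  |  | 6266000.00 | 5241400.00
x_c = 6266000.00 / 48200.00 = 130.00 in
y_c = 5241400.00 / 48200.00 = 108.74 in

x_c = 130.00 in, y_c = 108.74 in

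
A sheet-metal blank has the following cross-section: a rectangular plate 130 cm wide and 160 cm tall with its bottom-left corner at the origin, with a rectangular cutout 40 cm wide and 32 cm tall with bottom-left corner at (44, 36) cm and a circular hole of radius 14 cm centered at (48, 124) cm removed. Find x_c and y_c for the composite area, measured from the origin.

x_c = 65.62 cm, y_c = 80.46 cm

plate: A = 130 × 160 = 20800.00, centroid at (65.00, 80.00).
hole 1: A = −(40 × 32) = -1280.00, centroid at (64.00, 52.00).
hole 2: A = −π·14² = -615.75, centroid at (48.00, 124.00).
ΣA = 18904.25 cm²
ΣAx_c = (20800.00)(65.00) + (-1280.00)(64.00) + (-615.75)(48.00) = 1240523.90 cm³
ΣAy_c = (20800.00)(80.00) + (-1280.00)(52.00) + (-615.75)(124.00) = 1521086.73 cm³
x_c = 1240523.90 / 18904.25 = 65.62 cm
y_c = 1521086.73 / 18904.25 = 80.46 cm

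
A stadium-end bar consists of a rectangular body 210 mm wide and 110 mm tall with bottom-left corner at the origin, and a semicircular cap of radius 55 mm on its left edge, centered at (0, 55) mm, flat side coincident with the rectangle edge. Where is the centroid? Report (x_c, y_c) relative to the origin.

x_c = 83.10 mm, y_c = 55.00 mm

rectangular body: A = 210 × 110 = 23100.00, centroid at (105.00, 55.00).
semicircular end: A = ½π·55² = 4751.66, centroid at (-23.34, 55.00).
ΣA = 27851.66 mm²
ΣAx_c = (23100.00)(105.00) + (4751.66)(-23.34) = 2314583.33 mm³
ΣAy_c = (23100.00)(55.00) + (4751.66)(55.00) = 1531841.24 mm³
x_c = 2314583.33 / 27851.66 = 83.10 mm
y_c = 1531841.24 / 27851.66 = 55.00 mm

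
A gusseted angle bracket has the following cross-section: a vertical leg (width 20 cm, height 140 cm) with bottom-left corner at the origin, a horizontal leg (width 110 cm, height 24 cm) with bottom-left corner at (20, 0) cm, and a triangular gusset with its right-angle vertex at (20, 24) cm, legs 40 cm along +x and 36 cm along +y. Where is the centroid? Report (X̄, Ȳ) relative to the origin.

Part | A | x̄ᵢ | ȳᵢ | A·x̄ᵢ | A·ȳᵢ
vertical leg | 2800.00 | 10.00 | 70.00 | 28000.00 | 196000.00
horizontal leg | 2640.00 | 75.00 | 12.00 | 198000.00 | 31680.00
gusset | 720.00 | 33.33 | 36.00 | 24000.00 | 25920.00
Σ | 6160.00 |  |  | 250000.00 | 253600.00
X̄ = 250000.00 / 6160.00 = 40.58 cm
Ȳ = 253600.00 / 6160.00 = 41.17 cm

X̄ = 40.58 cm, Ȳ = 41.17 cm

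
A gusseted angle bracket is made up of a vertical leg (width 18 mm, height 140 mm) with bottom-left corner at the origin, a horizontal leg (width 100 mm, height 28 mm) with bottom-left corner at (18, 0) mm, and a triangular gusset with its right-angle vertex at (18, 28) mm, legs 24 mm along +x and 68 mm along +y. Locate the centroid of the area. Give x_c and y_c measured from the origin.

x_c = 38.18 mm, y_c = 41.87 mm

Part | A | x̄ᵢ | ȳᵢ | A·x̄ᵢ | A·ȳᵢ
vertical leg | 2520.00 | 9.00 | 70.00 | 22680.00 | 176400.00
horizontal leg | 2800.00 | 68.00 | 14.00 | 190400.00 | 39200.00
gusset | 816.00 | 26.00 | 50.67 | 21216.00 | 41344.00
Σ | 6136.00 |  |  | 234296.00 | 256944.00
x_c = 234296.00 / 6136.00 = 38.18 mm
y_c = 256944.00 / 6136.00 = 41.87 mm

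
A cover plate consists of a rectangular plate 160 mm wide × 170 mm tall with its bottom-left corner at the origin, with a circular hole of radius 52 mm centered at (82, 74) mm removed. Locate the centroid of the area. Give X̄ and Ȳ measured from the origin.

X̄ = 79.09 mm, Ȳ = 90.00 mm

plate: A = 160 × 170 = 27200.00, centroid at (80.00, 85.00).
hole: A = −π·52² = -8494.87, centroid at (82.00, 74.00).
ΣA = 18705.13 mm²
ΣAX̄ = (27200.00)(80.00) + (-8494.87)(82.00) = 1479420.94 mm³
ΣAȲ = (27200.00)(85.00) + (-8494.87)(74.00) = 1683379.88 mm³
X̄ = 1479420.94 / 18705.13 = 79.09 mm
Ȳ = 1683379.88 / 18705.13 = 90.00 mm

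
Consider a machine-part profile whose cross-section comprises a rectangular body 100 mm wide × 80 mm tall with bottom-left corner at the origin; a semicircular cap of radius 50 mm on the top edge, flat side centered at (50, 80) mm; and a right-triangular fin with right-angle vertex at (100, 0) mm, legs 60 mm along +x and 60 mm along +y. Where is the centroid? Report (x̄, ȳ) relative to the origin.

rectangular body: A = 100 × 80 = 8000.00, centroid at (50.00, 40.00).
semicircular top: A = ½π·50² = 3926.99, centroid at (50.00, 101.22).
triangular fin: A = ½·60·60 = 1800.00, centroid at (120.00, 20.00).
ΣA = 13726.99 mm²
ΣAx̄ = (8000.00)(50.00) + (3926.99)(50.00) + (1800.00)(120.00) = 812349.54 mm³
ΣAȳ = (8000.00)(40.00) + (3926.99)(101.22) + (1800.00)(20.00) = 753492.60 mm³
x̄ = 812349.54 / 13726.99 = 59.18 mm
ȳ = 753492.60 / 13726.99 = 54.89 mm

x̄ = 59.18 mm, ȳ = 54.89 mm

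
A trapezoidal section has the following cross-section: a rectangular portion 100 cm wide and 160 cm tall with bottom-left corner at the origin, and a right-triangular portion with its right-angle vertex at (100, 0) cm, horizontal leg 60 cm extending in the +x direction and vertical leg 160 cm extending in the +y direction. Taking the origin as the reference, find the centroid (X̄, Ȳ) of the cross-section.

rectangular portion: A = 100 × 160 = 16000.00, centroid at (50.00, 80.00).
triangular portion: A = ½·60·160 = 4800.00, centroid at (120.00, 53.33).
ΣA = 20800.00 cm²
ΣAX̄ = (16000.00)(50.00) + (4800.00)(120.00) = 1376000.00 cm³
ΣAȲ = (16000.00)(80.00) + (4800.00)(53.33) = 1536000.00 cm³
X̄ = 1376000.00 / 20800.00 = 66.15 cm
Ȳ = 1536000.00 / 20800.00 = 73.85 cm

X̄ = 66.15 cm, Ȳ = 73.85 cm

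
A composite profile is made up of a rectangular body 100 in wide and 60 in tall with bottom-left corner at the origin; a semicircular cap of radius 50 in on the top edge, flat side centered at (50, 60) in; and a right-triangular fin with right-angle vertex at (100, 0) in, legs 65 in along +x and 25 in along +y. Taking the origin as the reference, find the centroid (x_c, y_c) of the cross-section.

rectangular body: A = 100 × 60 = 6000.00, centroid at (50.00, 30.00).
semicircular top: A = ½π·50² = 3926.99, centroid at (50.00, 81.22).
triangular fin: A = ½·65·25 = 812.50, centroid at (121.67, 8.33).
ΣA = 10739.49 in², ΣAx_c = 595203.71 in³, ΣAy_c = 505723.62 in³.
x_c = 595203.71/10739.49 = 55.42 in; y_c = 505723.62/10739.49 = 47.09 in.

x_c = 55.42 in, y_c = 47.09 in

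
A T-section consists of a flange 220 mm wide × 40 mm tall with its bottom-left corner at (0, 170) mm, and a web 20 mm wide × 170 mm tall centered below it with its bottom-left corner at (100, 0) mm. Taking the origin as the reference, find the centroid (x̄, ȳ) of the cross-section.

web: A = 20 × 170 = 3400.00, centroid at (110.00, 85.00).
flange: A = 220 × 40 = 8800.00, centroid at (110.00, 190.00).
ΣA = 12200.00 mm²
ΣAx̄ = (3400.00)(110.00) + (8800.00)(110.00) = 1342000.00 mm³
ΣAȳ = (3400.00)(85.00) + (8800.00)(190.00) = 1961000.00 mm³
x̄ = 1342000.00 / 12200.00 = 110.00 mm
ȳ = 1961000.00 / 12200.00 = 160.74 mm

x̄ = 110.00 mm, ȳ = 160.74 mm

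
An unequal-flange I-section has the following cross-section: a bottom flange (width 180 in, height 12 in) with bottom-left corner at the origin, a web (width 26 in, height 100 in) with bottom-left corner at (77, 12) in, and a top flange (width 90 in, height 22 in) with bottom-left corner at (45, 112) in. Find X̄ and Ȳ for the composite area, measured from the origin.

X̄ = 90.00 in, Ȳ = 61.97 in

bottom flange: A = 180 × 12 = 2160.00, centroid at (90.00, 6.00).
web: A = 26 × 100 = 2600.00, centroid at (90.00, 62.00).
top flange: A = 90 × 22 = 1980.00, centroid at (90.00, 123.00).
ΣA = 6740.00 in²
ΣAX̄ = (2160.00)(90.00) + (2600.00)(90.00) + (1980.00)(90.00) = 606600.00 in³
ΣAȲ = (2160.00)(6.00) + (2600.00)(62.00) + (1980.00)(123.00) = 417700.00 in³
X̄ = 606600.00 / 6740.00 = 90.00 in
Ȳ = 417700.00 / 6740.00 = 61.97 in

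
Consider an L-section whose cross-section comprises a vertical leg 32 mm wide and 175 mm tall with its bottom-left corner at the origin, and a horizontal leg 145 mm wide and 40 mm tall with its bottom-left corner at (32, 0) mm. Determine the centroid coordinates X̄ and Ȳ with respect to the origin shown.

X̄ = 61.03 mm, Ȳ = 53.16 mm

vertical leg: A = 32 × 175 = 5600.00, centroid at (16.00, 87.50).
horizontal leg: A = 145 × 40 = 5800.00, centroid at (104.50, 20.00).
ΣA = 11400.00 mm²
ΣAX̄ = (5600.00)(16.00) + (5800.00)(104.50) = 695700.00 mm³
ΣAȲ = (5600.00)(87.50) + (5800.00)(20.00) = 606000.00 mm³
X̄ = 695700.00 / 11400.00 = 61.03 mm
Ȳ = 606000.00 / 11400.00 = 53.16 mm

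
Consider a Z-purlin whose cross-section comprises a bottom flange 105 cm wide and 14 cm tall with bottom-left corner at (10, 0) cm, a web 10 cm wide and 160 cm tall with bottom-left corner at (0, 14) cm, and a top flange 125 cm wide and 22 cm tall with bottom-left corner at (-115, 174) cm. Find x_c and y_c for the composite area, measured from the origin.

x_c = -7.65 cm, y_c = 115.02 cm

Part | A | x̄ᵢ | ȳᵢ | A·x̄ᵢ | A·ȳᵢ
bottom flange | 1470.00 | 62.50 | 7.00 | 91875.00 | 10290.00
web | 1600.00 | 5.00 | 94.00 | 8000.00 | 150400.00
top flange | 2750.00 | -52.50 | 185.00 | -144375.00 | 508750.00
Σ | 5820.00 |  |  | -44500.00 | 669440.00
x_c = -44500.00 / 5820.00 = -7.65 cm
y_c = 669440.00 / 5820.00 = 115.02 cm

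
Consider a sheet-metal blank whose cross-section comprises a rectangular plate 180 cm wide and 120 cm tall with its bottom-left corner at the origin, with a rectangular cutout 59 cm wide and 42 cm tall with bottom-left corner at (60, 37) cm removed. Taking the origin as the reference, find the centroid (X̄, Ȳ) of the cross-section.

plate: A = 180 × 120 = 21600.00, centroid at (90.00, 60.00).
hole: A = −(59 × 42) = -2478.00, centroid at (89.50, 58.00).
ΣA = 19122.00 cm², ΣAX̄ = 1722219.00 cm³, ΣAȲ = 1152276.00 cm³.
X̄ = 1722219.00/19122.00 = 90.06 cm; Ȳ = 1152276.00/19122.00 = 60.26 cm.

X̄ = 90.06 cm, Ȳ = 60.26 cm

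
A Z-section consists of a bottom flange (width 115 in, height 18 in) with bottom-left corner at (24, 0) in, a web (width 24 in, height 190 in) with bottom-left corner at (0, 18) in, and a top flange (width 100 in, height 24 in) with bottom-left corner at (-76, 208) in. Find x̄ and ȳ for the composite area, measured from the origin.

bottom flange: A = 115 × 18 = 2070.00, centroid at (81.50, 9.00).
web: A = 24 × 190 = 4560.00, centroid at (12.00, 113.00).
top flange: A = 100 × 24 = 2400.00, centroid at (-26.00, 220.00).
ΣA = 9030.00 in²
ΣAx̄ = (2070.00)(81.50) + (4560.00)(12.00) + (2400.00)(-26.00) = 161025.00 in³
ΣAȳ = (2070.00)(9.00) + (4560.00)(113.00) + (2400.00)(220.00) = 1061910.00 in³
x̄ = 161025.00 / 9030.00 = 17.83 in
ȳ = 1061910.00 / 9030.00 = 117.60 in

x̄ = 17.83 in, ȳ = 117.60 in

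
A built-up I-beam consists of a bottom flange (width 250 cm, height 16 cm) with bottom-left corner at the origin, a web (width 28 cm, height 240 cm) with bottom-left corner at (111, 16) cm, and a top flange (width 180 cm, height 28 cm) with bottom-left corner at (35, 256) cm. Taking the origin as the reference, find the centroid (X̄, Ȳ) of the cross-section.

bottom flange: A = 250 × 16 = 4000.00, centroid at (125.00, 8.00).
web: A = 28 × 240 = 6720.00, centroid at (125.00, 136.00).
top flange: A = 180 × 28 = 5040.00, centroid at (125.00, 270.00).
ΣA = 15760.00 cm², ΣAX̄ = 1970000.00 cm³, ΣAȲ = 2306720.00 cm³.
X̄ = 1970000.00/15760.00 = 125.00 cm; Ȳ = 2306720.00/15760.00 = 146.37 cm.

X̄ = 125.00 cm, Ȳ = 146.37 cm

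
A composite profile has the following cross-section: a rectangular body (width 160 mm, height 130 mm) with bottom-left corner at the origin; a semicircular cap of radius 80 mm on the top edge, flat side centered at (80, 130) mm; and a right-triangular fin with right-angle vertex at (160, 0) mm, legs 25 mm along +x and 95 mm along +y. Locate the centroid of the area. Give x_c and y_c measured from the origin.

x_c = 83.27 mm, y_c = 94.81 mm

rectangular body: A = 160 × 130 = 20800.00, centroid at (80.00, 65.00).
semicircular top: A = ½π·80² = 10053.10, centroid at (80.00, 163.95).
triangular fin: A = ½·25·95 = 1187.50, centroid at (168.33, 31.67).
ΣA = 32040.60 mm²
ΣAx_c = (20800.00)(80.00) + (10053.10)(80.00) + (1187.50)(168.33) = 2668143.55 mm³
ΣAy_c = (20800.00)(65.00) + (10053.10)(163.95) + (1187.50)(31.67) = 3037840.04 mm³
x_c = 2668143.55 / 32040.60 = 83.27 mm
y_c = 3037840.04 / 32040.60 = 94.81 mm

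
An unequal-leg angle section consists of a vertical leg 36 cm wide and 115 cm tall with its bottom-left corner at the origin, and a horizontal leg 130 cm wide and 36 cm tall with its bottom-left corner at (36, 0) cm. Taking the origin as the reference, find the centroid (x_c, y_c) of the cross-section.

Part | A | x̄ᵢ | ȳᵢ | A·x̄ᵢ | A·ȳᵢ
vertical leg | 4140.00 | 18.00 | 57.50 | 74520.00 | 238050.00
horizontal leg | 4680.00 | 101.00 | 18.00 | 472680.00 | 84240.00
Σ | 8820.00 |  |  | 547200.00 | 322290.00
x_c = 547200.00 / 8820.00 = 62.04 cm
y_c = 322290.00 / 8820.00 = 36.54 cm

x_c = 62.04 cm, y_c = 36.54 cm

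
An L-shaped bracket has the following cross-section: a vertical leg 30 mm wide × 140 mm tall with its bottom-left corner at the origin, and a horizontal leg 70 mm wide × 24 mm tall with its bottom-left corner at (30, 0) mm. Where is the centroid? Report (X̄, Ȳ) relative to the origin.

Part | A | x̄ᵢ | ȳᵢ | A·x̄ᵢ | A·ȳᵢ
vertical leg | 4200.00 | 15.00 | 70.00 | 63000.00 | 294000.00
horizontal leg | 1680.00 | 65.00 | 12.00 | 109200.00 | 20160.00
Σ | 5880.00 |  |  | 172200.00 | 314160.00
X̄ = 172200.00 / 5880.00 = 29.29 mm
Ȳ = 314160.00 / 5880.00 = 53.43 mm

X̄ = 29.29 mm, Ȳ = 53.43 mm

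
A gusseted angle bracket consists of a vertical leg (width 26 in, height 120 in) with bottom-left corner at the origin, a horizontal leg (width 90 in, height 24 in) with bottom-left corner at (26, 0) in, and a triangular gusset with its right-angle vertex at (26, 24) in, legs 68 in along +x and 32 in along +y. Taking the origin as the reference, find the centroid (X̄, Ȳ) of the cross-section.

vertical leg: A = 26 × 120 = 3120.00, centroid at (13.00, 60.00).
horizontal leg: A = 90 × 24 = 2160.00, centroid at (71.00, 12.00).
gusset: A = ½·68·32 = 1088.00, centroid at (48.67, 34.67).
ΣA = 6368.00 in²
ΣAX̄ = (3120.00)(13.00) + (2160.00)(71.00) + (1088.00)(48.67) = 246869.33 in³
ΣAȲ = (3120.00)(60.00) + (2160.00)(12.00) + (1088.00)(34.67) = 250837.33 in³
X̄ = 246869.33 / 6368.00 = 38.77 in
Ȳ = 250837.33 / 6368.00 = 39.39 in

X̄ = 38.77 in, Ȳ = 39.39 in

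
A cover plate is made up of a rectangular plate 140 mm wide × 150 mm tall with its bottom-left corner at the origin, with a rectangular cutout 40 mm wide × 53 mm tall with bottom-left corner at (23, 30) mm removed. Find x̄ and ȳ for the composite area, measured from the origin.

x̄ = 73.03 mm, ȳ = 77.08 mm

plate: A = 140 × 150 = 21000.00, centroid at (70.00, 75.00).
hole: A = −(40 × 53) = -2120.00, centroid at (43.00, 56.50).
ΣA = 18880.00 mm²
ΣAx̄ = (21000.00)(70.00) + (-2120.00)(43.00) = 1378840.00 mm³
ΣAȳ = (21000.00)(75.00) + (-2120.00)(56.50) = 1455220.00 mm³
x̄ = 1378840.00 / 18880.00 = 73.03 mm
ȳ = 1455220.00 / 18880.00 = 77.08 mm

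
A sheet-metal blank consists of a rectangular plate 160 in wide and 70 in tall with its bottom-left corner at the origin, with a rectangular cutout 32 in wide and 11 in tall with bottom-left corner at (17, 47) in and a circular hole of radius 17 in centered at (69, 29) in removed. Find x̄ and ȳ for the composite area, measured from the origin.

x̄ = 82.67 in, ȳ = 34.93 in

plate: A = 160 × 70 = 11200.00, centroid at (80.00, 35.00).
hole 1: A = −(32 × 11) = -352.00, centroid at (33.00, 52.50).
hole 2: A = −π·17² = -907.92, centroid at (69.00, 29.00).
ΣA = 9940.08 in², ΣAx̄ = 821737.50 in³, ΣAȳ = 347190.31 in³.
x̄ = 821737.50/9940.08 = 82.67 in; ȳ = 347190.31/9940.08 = 34.93 in.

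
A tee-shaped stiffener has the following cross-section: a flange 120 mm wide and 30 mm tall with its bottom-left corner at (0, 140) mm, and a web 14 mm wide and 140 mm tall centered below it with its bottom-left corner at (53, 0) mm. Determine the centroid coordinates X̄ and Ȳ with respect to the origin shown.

X̄ = 60.00 mm, Ȳ = 125.04 mm

web: A = 14 × 140 = 1960.00, centroid at (60.00, 70.00).
flange: A = 120 × 30 = 3600.00, centroid at (60.00, 155.00).
ΣA = 5560.00 mm²
ΣAX̄ = (1960.00)(60.00) + (3600.00)(60.00) = 333600.00 mm³
ΣAȲ = (1960.00)(70.00) + (3600.00)(155.00) = 695200.00 mm³
X̄ = 333600.00 / 5560.00 = 60.00 mm
Ȳ = 695200.00 / 5560.00 = 125.04 mm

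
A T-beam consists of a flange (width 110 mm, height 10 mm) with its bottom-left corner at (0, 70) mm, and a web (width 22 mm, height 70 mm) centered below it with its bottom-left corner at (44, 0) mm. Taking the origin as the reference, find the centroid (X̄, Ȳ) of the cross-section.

web: A = 22 × 70 = 1540.00, centroid at (55.00, 35.00).
flange: A = 110 × 10 = 1100.00, centroid at (55.00, 75.00).
ΣA = 2640.00 mm², ΣAX̄ = 145200.00 mm³, ΣAȲ = 136400.00 mm³.
X̄ = 145200.00/2640.00 = 55.00 mm; Ȳ = 136400.00/2640.00 = 51.67 mm.

X̄ = 55.00 mm, Ȳ = 51.67 mm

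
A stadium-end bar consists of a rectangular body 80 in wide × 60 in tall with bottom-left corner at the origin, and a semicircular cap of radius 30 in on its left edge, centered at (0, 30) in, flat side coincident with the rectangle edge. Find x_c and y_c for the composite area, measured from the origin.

x_c = 28.00 in, y_c = 30.00 in

rectangular body: A = 80 × 60 = 4800.00, centroid at (40.00, 30.00).
semicircular end: A = ½π·30² = 1413.72, centroid at (-12.73, 30.00).
ΣA = 6213.72 in², ΣAx_c = 174000.00 in³, ΣAy_c = 186411.50 in³.
x_c = 174000.00/6213.72 = 28.00 in; y_c = 186411.50/6213.72 = 30.00 in.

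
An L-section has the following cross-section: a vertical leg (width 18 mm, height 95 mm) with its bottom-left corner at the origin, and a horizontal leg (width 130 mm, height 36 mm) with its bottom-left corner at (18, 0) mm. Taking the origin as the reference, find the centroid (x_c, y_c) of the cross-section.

vertical leg: A = 18 × 95 = 1710.00, centroid at (9.00, 47.50).
horizontal leg: A = 130 × 36 = 4680.00, centroid at (83.00, 18.00).
ΣA = 6390.00 mm²
ΣAx_c = (1710.00)(9.00) + (4680.00)(83.00) = 403830.00 mm³
ΣAy_c = (1710.00)(47.50) + (4680.00)(18.00) = 165465.00 mm³
x_c = 403830.00 / 6390.00 = 63.20 mm
y_c = 165465.00 / 6390.00 = 25.89 mm

x_c = 63.20 mm, y_c = 25.89 mm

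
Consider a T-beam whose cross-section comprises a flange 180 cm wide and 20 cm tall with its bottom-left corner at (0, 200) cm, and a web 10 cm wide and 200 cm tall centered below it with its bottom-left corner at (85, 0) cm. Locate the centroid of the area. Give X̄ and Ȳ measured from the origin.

X̄ = 90.00 cm, Ȳ = 170.71 cm

web: A = 10 × 200 = 2000.00, centroid at (90.00, 100.00).
flange: A = 180 × 20 = 3600.00, centroid at (90.00, 210.00).
ΣA = 5600.00 cm², ΣAX̄ = 504000.00 cm³, ΣAȲ = 956000.00 cm³.
X̄ = 504000.00/5600.00 = 90.00 cm; Ȳ = 956000.00/5600.00 = 170.71 cm.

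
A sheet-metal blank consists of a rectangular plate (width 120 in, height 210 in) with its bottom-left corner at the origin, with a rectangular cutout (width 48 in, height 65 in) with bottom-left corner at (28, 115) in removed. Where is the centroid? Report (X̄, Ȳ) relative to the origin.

plate: A = 120 × 210 = 25200.00, centroid at (60.00, 105.00).
hole: A = −(48 × 65) = -3120.00, centroid at (52.00, 147.50).
ΣA = 22080.00 in²
ΣAX̄ = (25200.00)(60.00) + (-3120.00)(52.00) = 1349760.00 in³
ΣAȲ = (25200.00)(105.00) + (-3120.00)(147.50) = 2185800.00 in³
X̄ = 1349760.00 / 22080.00 = 61.13 in
Ȳ = 2185800.00 / 22080.00 = 98.99 in

X̄ = 61.13 in, Ȳ = 98.99 in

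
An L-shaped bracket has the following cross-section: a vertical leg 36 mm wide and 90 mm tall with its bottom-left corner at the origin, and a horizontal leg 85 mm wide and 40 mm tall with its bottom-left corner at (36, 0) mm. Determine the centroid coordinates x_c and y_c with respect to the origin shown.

vertical leg: A = 36 × 90 = 3240.00, centroid at (18.00, 45.00).
horizontal leg: A = 85 × 40 = 3400.00, centroid at (78.50, 20.00).
ΣA = 6640.00 mm²
ΣAx_c = (3240.00)(18.00) + (3400.00)(78.50) = 325220.00 mm³
ΣAy_c = (3240.00)(45.00) + (3400.00)(20.00) = 213800.00 mm³
x_c = 325220.00 / 6640.00 = 48.98 mm
y_c = 213800.00 / 6640.00 = 32.20 mm

x_c = 48.98 mm, y_c = 32.20 mm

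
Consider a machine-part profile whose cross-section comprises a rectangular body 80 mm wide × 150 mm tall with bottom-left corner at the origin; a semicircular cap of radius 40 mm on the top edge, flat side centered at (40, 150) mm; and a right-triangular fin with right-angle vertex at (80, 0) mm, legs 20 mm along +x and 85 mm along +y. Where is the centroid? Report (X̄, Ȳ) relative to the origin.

rectangular body: A = 80 × 150 = 12000.00, centroid at (40.00, 75.00).
semicircular top: A = ½π·40² = 2513.27, centroid at (40.00, 166.98).
triangular fin: A = ½·20·85 = 850.00, centroid at (86.67, 28.33).
ΣA = 15363.27 mm²
ΣAX̄ = (12000.00)(40.00) + (2513.27)(40.00) + (850.00)(86.67) = 654197.63 mm³
ΣAȲ = (12000.00)(75.00) + (2513.27)(166.98) + (850.00)(28.33) = 1343741.12 mm³
X̄ = 654197.63 / 15363.27 = 42.58 mm
Ȳ = 1343741.12 / 15363.27 = 87.46 mm

X̄ = 42.58 mm, Ȳ = 87.46 mm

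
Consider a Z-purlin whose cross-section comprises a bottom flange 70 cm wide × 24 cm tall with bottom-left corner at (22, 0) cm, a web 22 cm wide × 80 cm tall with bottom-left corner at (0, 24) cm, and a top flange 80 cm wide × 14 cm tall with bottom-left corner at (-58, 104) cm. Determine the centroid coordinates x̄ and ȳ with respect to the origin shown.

bottom flange: A = 70 × 24 = 1680.00, centroid at (57.00, 12.00).
web: A = 22 × 80 = 1760.00, centroid at (11.00, 64.00).
top flange: A = 80 × 14 = 1120.00, centroid at (-18.00, 111.00).
ΣA = 4560.00 cm², ΣAx̄ = 94960.00 cm³, ΣAȳ = 257120.00 cm³.
x̄ = 94960.00/4560.00 = 20.82 cm; ȳ = 257120.00/4560.00 = 56.39 cm.

x̄ = 20.82 cm, ȳ = 56.39 cm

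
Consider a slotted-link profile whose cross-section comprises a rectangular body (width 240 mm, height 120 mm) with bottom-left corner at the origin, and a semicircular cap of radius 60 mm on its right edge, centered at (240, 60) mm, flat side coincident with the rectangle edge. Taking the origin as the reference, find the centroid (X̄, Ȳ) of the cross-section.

X̄ = 143.87 mm, Ȳ = 60.00 mm

Part | A | x̄ᵢ | ȳᵢ | A·x̄ᵢ | A·ȳᵢ
rectangular body | 28800.00 | 120.00 | 60.00 | 3456000.00 | 1728000.00
semicircular end | 5654.87 | 265.46 | 60.00 | 1501168.03 | 339292.01
Σ | 34454.87 |  |  | 4957168.03 | 2067292.01
X̄ = 4957168.03 / 34454.87 = 143.87 mm
Ȳ = 2067292.01 / 34454.87 = 60.00 mm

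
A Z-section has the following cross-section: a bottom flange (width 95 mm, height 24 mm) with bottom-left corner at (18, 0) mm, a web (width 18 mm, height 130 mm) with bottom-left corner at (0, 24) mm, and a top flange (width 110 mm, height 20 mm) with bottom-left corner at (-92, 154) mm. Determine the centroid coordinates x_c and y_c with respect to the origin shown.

bottom flange: A = 95 × 24 = 2280.00, centroid at (65.50, 12.00).
web: A = 18 × 130 = 2340.00, centroid at (9.00, 89.00).
top flange: A = 110 × 20 = 2200.00, centroid at (-37.00, 164.00).
ΣA = 6820.00 mm², ΣAx_c = 89000.00 mm³, ΣAy_c = 596420.00 mm³.
x_c = 89000.00/6820.00 = 13.05 mm; y_c = 596420.00/6820.00 = 87.45 mm.

x_c = 13.05 mm, y_c = 87.45 mm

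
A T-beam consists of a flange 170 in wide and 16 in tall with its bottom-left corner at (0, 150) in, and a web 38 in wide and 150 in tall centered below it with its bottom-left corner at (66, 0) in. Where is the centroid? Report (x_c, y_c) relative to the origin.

x_c = 85.00 in, y_c = 101.81 in

web: A = 38 × 150 = 5700.00, centroid at (85.00, 75.00).
flange: A = 170 × 16 = 2720.00, centroid at (85.00, 158.00).
ΣA = 8420.00 in², ΣAx_c = 715700.00 in³, ΣAy_c = 857260.00 in³.
x_c = 715700.00/8420.00 = 85.00 in; y_c = 857260.00/8420.00 = 101.81 in.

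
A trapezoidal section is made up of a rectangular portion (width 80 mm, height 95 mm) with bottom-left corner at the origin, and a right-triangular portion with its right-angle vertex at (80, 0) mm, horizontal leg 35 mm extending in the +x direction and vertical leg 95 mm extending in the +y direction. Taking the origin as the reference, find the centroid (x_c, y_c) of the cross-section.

rectangular portion: A = 80 × 95 = 7600.00, centroid at (40.00, 47.50).
triangular portion: A = ½·35·95 = 1662.50, centroid at (91.67, 31.67).
ΣA = 9262.50 mm²
ΣAx_c = (7600.00)(40.00) + (1662.50)(91.67) = 456395.83 mm³
ΣAy_c = (7600.00)(47.50) + (1662.50)(31.67) = 413645.83 mm³
x_c = 456395.83 / 9262.50 = 49.27 mm
y_c = 413645.83 / 9262.50 = 44.66 mm

x_c = 49.27 mm, y_c = 44.66 mm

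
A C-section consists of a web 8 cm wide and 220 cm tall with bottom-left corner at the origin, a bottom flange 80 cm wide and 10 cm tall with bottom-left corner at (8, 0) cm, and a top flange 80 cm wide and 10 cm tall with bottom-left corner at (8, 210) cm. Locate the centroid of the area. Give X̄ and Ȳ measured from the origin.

X̄ = 24.95 cm, Ȳ = 110.00 cm

web: A = 8 × 220 = 1760.00, centroid at (4.00, 110.00).
bottom flange: A = 80 × 10 = 800.00, centroid at (48.00, 5.00).
top flange: A = 80 × 10 = 800.00, centroid at (48.00, 215.00).
ΣA = 3360.00 cm², ΣAX̄ = 83840.00 cm³, ΣAȲ = 369600.00 cm³.
X̄ = 83840.00/3360.00 = 24.95 cm; Ȳ = 369600.00/3360.00 = 110.00 cm.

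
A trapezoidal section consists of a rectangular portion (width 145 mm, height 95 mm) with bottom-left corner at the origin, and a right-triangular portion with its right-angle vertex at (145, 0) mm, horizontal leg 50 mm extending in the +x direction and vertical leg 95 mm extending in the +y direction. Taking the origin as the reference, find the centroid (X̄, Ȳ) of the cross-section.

rectangular portion: A = 145 × 95 = 13775.00, centroid at (72.50, 47.50).
triangular portion: A = ½·50·95 = 2375.00, centroid at (161.67, 31.67).
ΣA = 16150.00 mm²
ΣAX̄ = (13775.00)(72.50) + (2375.00)(161.67) = 1382645.83 mm³
ΣAȲ = (13775.00)(47.50) + (2375.00)(31.67) = 729520.83 mm³
X̄ = 1382645.83 / 16150.00 = 85.61 mm
Ȳ = 729520.83 / 16150.00 = 45.17 mm

X̄ = 85.61 mm, Ȳ = 45.17 mm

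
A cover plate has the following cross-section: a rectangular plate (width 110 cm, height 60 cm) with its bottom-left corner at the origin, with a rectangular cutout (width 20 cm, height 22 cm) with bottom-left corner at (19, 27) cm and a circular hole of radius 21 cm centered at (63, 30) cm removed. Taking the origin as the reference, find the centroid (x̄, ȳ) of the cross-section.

x̄ = 55.07 cm, ȳ = 29.26 cm

plate: A = 110 × 60 = 6600.00, centroid at (55.00, 30.00).
hole 1: A = −(20 × 22) = -440.00, centroid at (29.00, 38.00).
hole 2: A = −π·21² = -1385.44, centroid at (63.00, 30.00).
ΣA = 4774.56 cm²
ΣAx̄ = (6600.00)(55.00) + (-440.00)(29.00) + (-1385.44)(63.00) = 262957.13 cm³
ΣAȳ = (6600.00)(30.00) + (-440.00)(38.00) + (-1385.44)(30.00) = 139716.73 cm³
x̄ = 262957.13 / 4774.56 = 55.07 cm
ȳ = 139716.73 / 4774.56 = 29.26 cm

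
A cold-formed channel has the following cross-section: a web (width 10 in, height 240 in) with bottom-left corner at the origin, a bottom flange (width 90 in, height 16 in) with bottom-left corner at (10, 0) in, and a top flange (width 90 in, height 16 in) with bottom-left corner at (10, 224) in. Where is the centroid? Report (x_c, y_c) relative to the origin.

web: A = 10 × 240 = 2400.00, centroid at (5.00, 120.00).
bottom flange: A = 90 × 16 = 1440.00, centroid at (55.00, 8.00).
top flange: A = 90 × 16 = 1440.00, centroid at (55.00, 232.00).
ΣA = 5280.00 in², ΣAx_c = 170400.00 in³, ΣAy_c = 633600.00 in³.
x_c = 170400.00/5280.00 = 32.27 in; y_c = 633600.00/5280.00 = 120.00 in.

x_c = 32.27 in, y_c = 120.00 in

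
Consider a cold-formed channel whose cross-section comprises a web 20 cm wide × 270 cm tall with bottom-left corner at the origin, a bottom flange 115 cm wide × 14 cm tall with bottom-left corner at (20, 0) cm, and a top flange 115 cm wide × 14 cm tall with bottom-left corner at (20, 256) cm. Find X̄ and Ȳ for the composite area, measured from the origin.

web: A = 20 × 270 = 5400.00, centroid at (10.00, 135.00).
bottom flange: A = 115 × 14 = 1610.00, centroid at (77.50, 7.00).
top flange: A = 115 × 14 = 1610.00, centroid at (77.50, 263.00).
ΣA = 8620.00 cm²
ΣAX̄ = (5400.00)(10.00) + (1610.00)(77.50) + (1610.00)(77.50) = 303550.00 cm³
ΣAȲ = (5400.00)(135.00) + (1610.00)(7.00) + (1610.00)(263.00) = 1163700.00 cm³
X̄ = 303550.00 / 8620.00 = 35.21 cm
Ȳ = 1163700.00 / 8620.00 = 135.00 cm

X̄ = 35.21 cm, Ȳ = 135.00 cm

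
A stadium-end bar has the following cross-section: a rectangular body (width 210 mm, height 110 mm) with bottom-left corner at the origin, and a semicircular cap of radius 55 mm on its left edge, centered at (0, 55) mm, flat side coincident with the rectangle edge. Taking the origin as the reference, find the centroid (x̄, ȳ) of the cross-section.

x̄ = 83.10 mm, ȳ = 55.00 mm

rectangular body: A = 210 × 110 = 23100.00, centroid at (105.00, 55.00).
semicircular end: A = ½π·55² = 4751.66, centroid at (-23.34, 55.00).
ΣA = 27851.66 mm², ΣAx̄ = 2314583.33 mm³, ΣAȳ = 1531841.24 mm³.
x̄ = 2314583.33/27851.66 = 83.10 mm; ȳ = 1531841.24/27851.66 = 55.00 mm.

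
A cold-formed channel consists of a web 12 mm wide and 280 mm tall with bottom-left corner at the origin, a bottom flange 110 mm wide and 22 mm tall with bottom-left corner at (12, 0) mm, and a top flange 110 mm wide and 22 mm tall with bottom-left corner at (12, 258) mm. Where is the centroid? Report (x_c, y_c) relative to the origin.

web: A = 12 × 280 = 3360.00, centroid at (6.00, 140.00).
bottom flange: A = 110 × 22 = 2420.00, centroid at (67.00, 11.00).
top flange: A = 110 × 22 = 2420.00, centroid at (67.00, 269.00).
ΣA = 8200.00 mm²
ΣAx_c = (3360.00)(6.00) + (2420.00)(67.00) + (2420.00)(67.00) = 344440.00 mm³
ΣAy_c = (3360.00)(140.00) + (2420.00)(11.00) + (2420.00)(269.00) = 1148000.00 mm³
x_c = 344440.00 / 8200.00 = 42.00 mm
y_c = 1148000.00 / 8200.00 = 140.00 mm

x_c = 42.00 mm, y_c = 140.00 mm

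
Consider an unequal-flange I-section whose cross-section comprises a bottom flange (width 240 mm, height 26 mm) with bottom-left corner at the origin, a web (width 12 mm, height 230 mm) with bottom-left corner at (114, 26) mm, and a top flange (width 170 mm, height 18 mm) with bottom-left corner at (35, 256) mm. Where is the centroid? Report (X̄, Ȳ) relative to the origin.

X̄ = 120.00 mm, Ȳ = 106.23 mm

Part | A | x̄ᵢ | ȳᵢ | A·x̄ᵢ | A·ȳᵢ
bottom flange | 6240.00 | 120.00 | 13.00 | 748800.00 | 81120.00
web | 2760.00 | 120.00 | 141.00 | 331200.00 | 389160.00
top flange | 3060.00 | 120.00 | 265.00 | 367200.00 | 810900.00
Σ | 12060.00 |  |  | 1447200.00 | 1281180.00
X̄ = 1447200.00 / 12060.00 = 120.00 mm
Ȳ = 1281180.00 / 12060.00 = 106.23 mm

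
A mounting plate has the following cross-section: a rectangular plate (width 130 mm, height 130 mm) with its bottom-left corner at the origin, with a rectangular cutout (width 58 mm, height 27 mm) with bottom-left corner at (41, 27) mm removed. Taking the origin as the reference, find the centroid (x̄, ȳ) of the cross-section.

x̄ = 64.49 mm, ȳ = 67.50 mm

plate: A = 130 × 130 = 16900.00, centroid at (65.00, 65.00).
hole: A = −(58 × 27) = -1566.00, centroid at (70.00, 40.50).
ΣA = 15334.00 mm²
ΣAx̄ = (16900.00)(65.00) + (-1566.00)(70.00) = 988880.00 mm³
ΣAȳ = (16900.00)(65.00) + (-1566.00)(40.50) = 1035077.00 mm³
x̄ = 988880.00 / 15334.00 = 64.49 mm
ȳ = 1035077.00 / 15334.00 = 67.50 mm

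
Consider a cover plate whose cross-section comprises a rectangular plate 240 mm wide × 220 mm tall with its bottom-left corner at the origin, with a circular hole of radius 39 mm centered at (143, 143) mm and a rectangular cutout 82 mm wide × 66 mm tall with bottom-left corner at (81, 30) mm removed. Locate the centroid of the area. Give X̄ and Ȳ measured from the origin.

X̄ = 117.17 mm, Ȳ = 112.27 mm

plate: A = 240 × 220 = 52800.00, centroid at (120.00, 110.00).
hole 1: A = −π·39² = -4778.36, centroid at (143.00, 143.00).
hole 2: A = −(82 × 66) = -5412.00, centroid at (122.00, 63.00).
ΣA = 42609.64 mm², ΣAX̄ = 4992430.17 mm³, ΣAȲ = 4783738.17 mm³.
X̄ = 4992430.17/42609.64 = 117.17 mm; Ȳ = 4783738.17/42609.64 = 112.27 mm.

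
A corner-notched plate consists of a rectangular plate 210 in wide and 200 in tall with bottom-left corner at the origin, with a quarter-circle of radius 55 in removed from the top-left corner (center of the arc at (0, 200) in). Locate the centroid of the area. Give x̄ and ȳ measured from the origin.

x̄ = 109.90 in, ȳ = 95.40 in

plate: A = 210 × 200 = 42000.00, centroid at (105.00, 100.00).
removed quarter-circle: A = −¼π·55² = -2375.83, centroid at (23.34, 176.66).
ΣA = 39624.17 in², ΣAx̄ = 4354541.67 in³, ΣAȳ = 3780292.44 in³.
x̄ = 4354541.67/39624.17 = 109.90 in; ȳ = 3780292.44/39624.17 = 95.40 in.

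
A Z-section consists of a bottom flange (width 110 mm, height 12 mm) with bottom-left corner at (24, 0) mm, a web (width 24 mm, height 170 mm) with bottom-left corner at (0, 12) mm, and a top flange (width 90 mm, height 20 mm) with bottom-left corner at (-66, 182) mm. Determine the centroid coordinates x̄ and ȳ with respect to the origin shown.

bottom flange: A = 110 × 12 = 1320.00, centroid at (79.00, 6.00).
web: A = 24 × 170 = 4080.00, centroid at (12.00, 97.00).
top flange: A = 90 × 20 = 1800.00, centroid at (-21.00, 192.00).
ΣA = 7200.00 mm²
ΣAx̄ = (1320.00)(79.00) + (4080.00)(12.00) + (1800.00)(-21.00) = 115440.00 mm³
ΣAȳ = (1320.00)(6.00) + (4080.00)(97.00) + (1800.00)(192.00) = 749280.00 mm³
x̄ = 115440.00 / 7200.00 = 16.03 mm
ȳ = 749280.00 / 7200.00 = 104.07 mm

x̄ = 16.03 mm, ȳ = 104.07 mm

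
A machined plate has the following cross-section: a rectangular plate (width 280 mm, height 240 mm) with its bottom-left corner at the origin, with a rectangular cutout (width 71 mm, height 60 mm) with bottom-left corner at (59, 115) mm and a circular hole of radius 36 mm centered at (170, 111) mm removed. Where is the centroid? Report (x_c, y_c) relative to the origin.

x_c = 141.22 mm, y_c = 118.81 mm

plate: A = 280 × 240 = 67200.00, centroid at (140.00, 120.00).
hole 1: A = −(71 × 60) = -4260.00, centroid at (94.50, 145.00).
hole 2: A = −π·36² = -4071.50, centroid at (170.00, 111.00).
ΣA = 58868.50 mm²
ΣAx_c = (67200.00)(140.00) + (-4260.00)(94.50) + (-4071.50)(170.00) = 8313274.31 mm³
ΣAy_c = (67200.00)(120.00) + (-4260.00)(145.00) + (-4071.50)(111.00) = 6994363.05 mm³
x_c = 8313274.31 / 58868.50 = 141.22 mm
y_c = 6994363.05 / 58868.50 = 118.81 mm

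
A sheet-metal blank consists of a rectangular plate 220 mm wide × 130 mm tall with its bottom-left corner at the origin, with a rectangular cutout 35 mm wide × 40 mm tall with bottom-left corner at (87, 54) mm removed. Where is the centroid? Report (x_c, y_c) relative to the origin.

Part | A | x̄ᵢ | ȳᵢ | A·x̄ᵢ | A·ȳᵢ
plate | 28600.00 | 110.00 | 65.00 | 3146000.00 | 1859000.00
hole | -1400.00 | 104.50 | 74.00 | -146300.00 | -103600.00
Σ | 27200.00 |  |  | 2999700.00 | 1755400.00
x_c = 2999700.00 / 27200.00 = 110.28 mm
y_c = 1755400.00 / 27200.00 = 64.54 mm

x_c = 110.28 mm, y_c = 64.54 mm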